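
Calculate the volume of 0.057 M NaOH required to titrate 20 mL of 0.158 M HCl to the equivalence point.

At equivalence: moles acid = moles base. moles HCl = 0.158 × 20/1000 = 0.00316 mol. V_base = moles / 0.057 × 1000 = 55.4 mL.

V_{base} = 55.4 mL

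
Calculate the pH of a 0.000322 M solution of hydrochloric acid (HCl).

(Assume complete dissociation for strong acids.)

[H⁺] = 0.000322 M for strong acid. pH = -log[H⁺] = -log(0.000322)

pH = 3.49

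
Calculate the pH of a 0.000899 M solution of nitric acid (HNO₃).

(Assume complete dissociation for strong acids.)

[H⁺] = 0.000899 M for strong acid. pH = -log[H⁺] = -log(0.000899)

pH = 3.05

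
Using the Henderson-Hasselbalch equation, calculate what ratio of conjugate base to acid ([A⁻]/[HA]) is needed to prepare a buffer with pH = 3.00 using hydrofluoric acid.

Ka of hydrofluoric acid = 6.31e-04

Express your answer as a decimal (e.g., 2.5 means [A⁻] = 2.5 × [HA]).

pKa = -log(6.31e-04) = 3.2000. pH = pKa + log([A⁻]/[HA]), so log([A⁻]/[HA]) = pH − pKa = 3.00 − 3.2000 = -0.2000. [A⁻]/[HA] = 10^(-0.2000) = 0.631

[A⁻]/[HA] = 0.631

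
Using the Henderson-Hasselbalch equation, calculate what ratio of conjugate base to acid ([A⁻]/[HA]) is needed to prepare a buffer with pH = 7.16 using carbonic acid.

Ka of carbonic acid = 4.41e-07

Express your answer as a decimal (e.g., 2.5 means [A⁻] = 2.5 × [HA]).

pKa = -log(4.41e-07) = 6.3556. pH = pKa + log([A⁻]/[HA]), so log([A⁻]/[HA]) = pH − pKa = 7.16 − 6.3556 = 0.8044. [A⁻]/[HA] = 10^(0.8044) = 6.37

[A⁻]/[HA] = 6.37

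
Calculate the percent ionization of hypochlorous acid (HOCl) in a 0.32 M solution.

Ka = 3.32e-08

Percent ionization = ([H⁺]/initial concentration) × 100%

Using Ka equilibrium: x² + Ka×x - Ka×C = 0. Solving: [H⁺] = 1.0306e-04. Percent = (1.0306e-04/0.32) × 100

Percent ionization = 0.0322%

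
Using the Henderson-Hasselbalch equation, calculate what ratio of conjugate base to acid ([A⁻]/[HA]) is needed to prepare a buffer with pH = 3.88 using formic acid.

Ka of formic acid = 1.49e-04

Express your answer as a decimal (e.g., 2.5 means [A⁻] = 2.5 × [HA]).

pKa = -log(1.49e-04) = 3.8268. pH = pKa + log([A⁻]/[HA]), so log([A⁻]/[HA]) = pH − pKa = 3.88 − 3.8268 = 0.0532. [A⁻]/[HA] = 10^(0.0532) = 1.13

[A⁻]/[HA] = 1.13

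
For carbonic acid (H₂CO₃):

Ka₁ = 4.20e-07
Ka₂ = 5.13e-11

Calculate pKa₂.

pKa₂ = -log(Ka₂) = -log(5.13e-11) = 10.29.

pK_{a2} = 10.29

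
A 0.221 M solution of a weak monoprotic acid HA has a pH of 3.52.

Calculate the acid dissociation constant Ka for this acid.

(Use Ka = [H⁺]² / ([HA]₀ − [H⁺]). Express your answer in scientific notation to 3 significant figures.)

[H⁺] = 10^(−pH) = 10^(−3.52) = 3.020e-04 M. For HA ⇌ H⁺ + A⁻, Ka = [H⁺][A⁻]/[HA] = [H⁺]² / ([HA]₀ − [H⁺]) = (3.020e-04)² / (0.221 − 3.020e-04) = 4.13e-07.

K_a = 4.13e-07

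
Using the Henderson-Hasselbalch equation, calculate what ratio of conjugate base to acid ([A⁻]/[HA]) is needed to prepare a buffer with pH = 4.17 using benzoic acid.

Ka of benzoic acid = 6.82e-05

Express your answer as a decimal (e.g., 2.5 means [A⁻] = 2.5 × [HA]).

pKa = -log(6.82e-05) = 4.1662. pH = pKa + log([A⁻]/[HA]), so log([A⁻]/[HA]) = pH − pKa = 4.17 − 4.1662 = 0.0038. [A⁻]/[HA] = 10^(0.0038) = 1.01

[A⁻]/[HA] = 1.01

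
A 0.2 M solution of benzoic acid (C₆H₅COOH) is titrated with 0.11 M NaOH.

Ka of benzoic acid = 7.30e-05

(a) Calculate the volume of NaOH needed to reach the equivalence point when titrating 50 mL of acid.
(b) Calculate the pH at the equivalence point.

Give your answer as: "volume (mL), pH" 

moles acid = 0.2 × 50/1000 = 0.01 mol; V_base = moles/0.11 × 1000 = 90.9 mL. At equivalence only the conjugate base is present: [A⁻] = 0.01/0.141 = 7.0968e-02 M. Kb = Kw/Ka = 1.37e-10; [OH⁻] = √(Kb × [A⁻]) = 3.1179e-06; pOH = 5.51; pH = 14 - pOH = 8.49.

V = 90.9 mL, pH = 8.49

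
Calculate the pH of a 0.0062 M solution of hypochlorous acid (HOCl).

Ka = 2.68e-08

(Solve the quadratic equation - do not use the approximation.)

x² + Ka×x - Ka×C = 0. Using quadratic formula: [H⁺] = 1.2877e-05

pH = 4.89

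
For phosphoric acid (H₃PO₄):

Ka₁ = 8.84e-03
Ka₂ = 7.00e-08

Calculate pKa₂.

pKa₂ = -log(Ka₂) = -log(7.00e-08) = 7.15.

pK_{a2} = 7.15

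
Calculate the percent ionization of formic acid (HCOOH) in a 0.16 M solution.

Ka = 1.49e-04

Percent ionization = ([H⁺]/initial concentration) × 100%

Using Ka equilibrium: x² + Ka×x - Ka×C = 0. Solving: [H⁺] = 4.8087e-03. Percent = (4.8087e-03/0.16) × 100

Percent ionization = 3.01%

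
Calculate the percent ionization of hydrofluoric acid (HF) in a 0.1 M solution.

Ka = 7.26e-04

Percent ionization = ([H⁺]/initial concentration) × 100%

Using Ka equilibrium: x² + Ka×x - Ka×C = 0. Solving: [H⁺] = 8.1653e-03. Percent = (8.1653e-03/0.1) × 100

Percent ionization = 8.17%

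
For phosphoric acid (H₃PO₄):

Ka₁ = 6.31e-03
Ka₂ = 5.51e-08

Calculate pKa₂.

pKa₂ = -log(Ka₂) = -log(5.51e-08) = 7.26.

pK_{a2} = 7.26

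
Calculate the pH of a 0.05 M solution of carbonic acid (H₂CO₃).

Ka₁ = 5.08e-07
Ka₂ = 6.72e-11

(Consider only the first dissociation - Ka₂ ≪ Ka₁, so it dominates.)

First dissociation dominates. From Ka₁ = [H⁺][HA⁻]/[H₂A], x² + Ka₁·x − Ka₁·C = 0 with C = 0.05 M and Ka₁ = 5.08e-07. Solving: [H⁺] = (−Ka₁ + √(Ka₁² + 4·Ka₁·C)) / 2 = 1.5912e-04 M. pH = -log(1.5912e-04) = 3.80.

pH = 3.80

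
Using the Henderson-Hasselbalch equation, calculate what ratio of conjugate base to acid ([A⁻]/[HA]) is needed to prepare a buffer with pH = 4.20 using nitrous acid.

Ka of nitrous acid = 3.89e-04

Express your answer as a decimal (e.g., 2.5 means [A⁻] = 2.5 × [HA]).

pKa = -log(3.89e-04) = 3.4101. pH = pKa + log([A⁻]/[HA]), so log([A⁻]/[HA]) = pH − pKa = 4.20 − 3.4101 = 0.7899. [A⁻]/[HA] = 10^(0.7899) = 6.17

[A⁻]/[HA] = 6.17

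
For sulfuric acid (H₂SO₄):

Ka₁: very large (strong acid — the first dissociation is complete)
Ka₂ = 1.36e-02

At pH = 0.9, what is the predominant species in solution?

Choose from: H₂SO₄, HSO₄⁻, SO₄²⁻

The first dissociation is complete, so H₂SO₄ itself is never the predominant species in water; pKa₂ = -log(1.36e-02) = 1.87. For a polyprotic acid the predominant species crosses at each pKa: below pKa_n the protonated form dominates, above it the deprotonated form does. At pH = 0.9, the predominant species is HSO₄⁻.

HSO₄⁻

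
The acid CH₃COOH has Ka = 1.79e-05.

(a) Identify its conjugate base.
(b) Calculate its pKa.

(a) The conjugate base is formed by removing one H⁺ from CH₃COOH, giving CH₃COO⁻. (b) pKa = -log(Ka) = -log(1.79e-05) = 4.75.

Conjugate base: CH₃COO⁻; pK_a = 4.75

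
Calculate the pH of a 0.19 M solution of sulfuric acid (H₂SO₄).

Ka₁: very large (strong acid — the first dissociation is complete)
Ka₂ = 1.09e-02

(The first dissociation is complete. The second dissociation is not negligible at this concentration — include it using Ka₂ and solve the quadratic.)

First dissociation is complete: [H⁺]₀ = [HSO₄⁻]₀ = C = 0.19 M. Second dissociation HSO₄⁻ ⇌ H⁺ + SO₄²⁻: let x = [SO₄²⁻]. Ka₂ = (C + x)·x / (C − x) = 1.09e-02 → x² + (C + Ka₂)·x − Ka₂·C = 0 → x² + 0.20090·x − 2.071e-03 = 0. x = (−0.20090 + √(0.20090² + 4 × 2.071e-03)) / 2 = 9.8278e-03 M. [H⁺] = C + x = 0.19 + 9.8278e-03 = 1.9983e-01 M. pH = -log(1.9983e-01) = 0.70.

pH = 0.70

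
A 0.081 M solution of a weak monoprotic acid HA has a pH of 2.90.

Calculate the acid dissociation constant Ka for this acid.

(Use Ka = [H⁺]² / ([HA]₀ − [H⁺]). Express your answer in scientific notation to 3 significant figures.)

[H⁺] = 10^(−pH) = 10^(−2.90) = 1.259e-03 M. For HA ⇌ H⁺ + A⁻, Ka = [H⁺][A⁻]/[HA] = [H⁺]² / ([HA]₀ − [H⁺]) = (1.259e-03)² / (0.081 − 1.259e-03) = 1.99e-05.

K_a = 1.99e-05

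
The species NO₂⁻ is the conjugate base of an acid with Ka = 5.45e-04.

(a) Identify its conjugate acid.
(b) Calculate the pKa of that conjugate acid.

(a) The conjugate acid is formed by adding one H⁺ to NO₂⁻, giving HNO₂. (b) pKa = -log(Ka) = -log(5.45e-04) = 3.26.

Conjugate acid: HNO₂; pK_a = 3.26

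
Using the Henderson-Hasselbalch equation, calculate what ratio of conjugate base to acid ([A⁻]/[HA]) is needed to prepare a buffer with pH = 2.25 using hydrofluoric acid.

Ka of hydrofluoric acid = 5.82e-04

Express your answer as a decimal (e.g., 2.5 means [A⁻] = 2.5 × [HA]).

pKa = -log(5.82e-04) = 3.2351. pH = pKa + log([A⁻]/[HA]), so log([A⁻]/[HA]) = pH − pKa = 2.25 − 3.2351 = -0.9851. [A⁻]/[HA] = 10^(-0.9851) = 0.103

[A⁻]/[HA] = 0.103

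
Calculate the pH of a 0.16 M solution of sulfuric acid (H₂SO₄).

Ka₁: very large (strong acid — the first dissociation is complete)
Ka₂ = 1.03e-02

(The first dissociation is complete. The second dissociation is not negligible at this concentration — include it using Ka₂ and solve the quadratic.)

First dissociation is complete: [H⁺]₀ = [HSO₄⁻]₀ = C = 0.16 M. Second dissociation HSO₄⁻ ⇌ H⁺ + SO₄²⁻: let x = [SO₄²⁻]. Ka₂ = (C + x)·x / (C − x) = 1.03e-02 → x² + (C + Ka₂)·x − Ka₂·C = 0 → x² + 0.17030·x − 1.648e-03 = 0. x = (−0.17030 + √(0.17030² + 4 × 1.648e-03)) / 2 = 9.1820e-03 M. [H⁺] = C + x = 0.16 + 9.1820e-03 = 1.6918e-01 M. pH = -log(1.6918e-01) = 0.77.

pH = 0.77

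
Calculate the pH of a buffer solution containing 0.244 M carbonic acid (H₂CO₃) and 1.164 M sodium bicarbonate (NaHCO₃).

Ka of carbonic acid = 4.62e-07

pKa = -log(4.62e-07) = 6.34. pH = pKa + log([A⁻]/[HA]) = 6.34 + log(1.164/0.244)

pH = 7.01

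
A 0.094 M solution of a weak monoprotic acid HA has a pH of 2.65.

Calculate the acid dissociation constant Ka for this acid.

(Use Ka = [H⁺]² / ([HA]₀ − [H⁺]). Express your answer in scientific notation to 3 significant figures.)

[H⁺] = 10^(−pH) = 10^(−2.65) = 2.239e-03 M. For HA ⇌ H⁺ + A⁻, Ka = [H⁺][A⁻]/[HA] = [H⁺]² / ([HA]₀ − [H⁺]) = (2.239e-03)² / (0.094 − 2.239e-03) = 5.46e-05.

K_a = 5.46e-05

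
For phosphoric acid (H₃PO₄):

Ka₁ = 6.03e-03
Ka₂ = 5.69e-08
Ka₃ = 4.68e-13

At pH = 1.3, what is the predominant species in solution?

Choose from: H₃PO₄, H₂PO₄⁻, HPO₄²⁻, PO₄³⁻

pKa₁ = 2.22, pKa₂ = 7.24, pKa₃ = 12.33. For a polyprotic acid the predominant species crosses at each pKa: below pKa_n the protonated form dominates, above it the deprotonated form does. At pH = 1.3, the predominant species is H₃PO₄.

H₃PO₄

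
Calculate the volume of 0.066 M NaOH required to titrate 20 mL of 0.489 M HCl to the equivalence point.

At equivalence: moles acid = moles base. moles HCl = 0.489 × 20/1000 = 0.00978 mol. V_base = moles / 0.066 × 1000 = 148.2 mL.

V_{base} = 148.2 mL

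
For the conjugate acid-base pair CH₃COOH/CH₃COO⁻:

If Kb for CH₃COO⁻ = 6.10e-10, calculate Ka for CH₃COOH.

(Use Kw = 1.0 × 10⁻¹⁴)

For a conjugate pair Ka × Kb = Kw, so Ka = Kw/Kb = 1.0 × 10⁻¹⁴ / 6.10e-10 = 1.64e-05.

K_a = 1.64e-05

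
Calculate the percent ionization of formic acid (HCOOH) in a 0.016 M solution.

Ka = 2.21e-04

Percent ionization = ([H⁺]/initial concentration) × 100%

Using Ka equilibrium: x² + Ka×x - Ka×C = 0. Solving: [H⁺] = 1.7732e-03. Percent = (1.7732e-03/0.016) × 100

Percent ionization = 11.1%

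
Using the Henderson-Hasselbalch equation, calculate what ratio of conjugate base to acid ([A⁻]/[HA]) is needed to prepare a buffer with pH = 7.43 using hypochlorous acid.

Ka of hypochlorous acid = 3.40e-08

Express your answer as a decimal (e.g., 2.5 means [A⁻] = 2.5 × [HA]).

pKa = -log(3.40e-08) = 7.4685. pH = pKa + log([A⁻]/[HA]), so log([A⁻]/[HA]) = pH − pKa = 7.43 − 7.4685 = -0.0385. [A⁻]/[HA] = 10^(-0.0385) = 0.915

[A⁻]/[HA] = 0.915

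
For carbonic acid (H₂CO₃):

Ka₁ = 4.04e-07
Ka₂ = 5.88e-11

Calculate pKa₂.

pKa₂ = -log(Ka₂) = -log(5.88e-11) = 10.23.

pK_{a2} = 10.23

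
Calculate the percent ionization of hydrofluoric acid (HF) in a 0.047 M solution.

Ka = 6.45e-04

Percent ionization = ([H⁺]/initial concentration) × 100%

Using Ka equilibrium: x² + Ka×x - Ka×C = 0. Solving: [H⁺] = 5.1928e-03. Percent = (5.1928e-03/0.047) × 100

Percent ionization = 11%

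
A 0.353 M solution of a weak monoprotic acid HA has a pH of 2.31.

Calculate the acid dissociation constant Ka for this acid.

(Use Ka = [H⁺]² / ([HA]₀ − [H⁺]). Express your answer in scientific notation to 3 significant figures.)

[H⁺] = 10^(−pH) = 10^(−2.31) = 4.898e-03 M. For HA ⇌ H⁺ + A⁻, Ka = [H⁺][A⁻]/[HA] = [H⁺]² / ([HA]₀ − [H⁺]) = (4.898e-03)² / (0.353 − 4.898e-03) = 6.89e-05.

K_a = 6.89e-05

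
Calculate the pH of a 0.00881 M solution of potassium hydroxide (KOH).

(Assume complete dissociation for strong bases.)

[OH⁻] = 0.00881 M for strong base. pOH = -log[OH⁻] = 2.06, pH = 14 - pOH

pH = 11.94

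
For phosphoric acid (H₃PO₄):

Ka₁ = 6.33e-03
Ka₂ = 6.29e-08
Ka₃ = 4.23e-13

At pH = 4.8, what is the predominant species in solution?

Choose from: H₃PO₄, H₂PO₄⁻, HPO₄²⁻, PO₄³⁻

pKa₁ = 2.20, pKa₂ = 7.20, pKa₃ = 12.37. For a polyprotic acid the predominant species crosses at each pKa: below pKa_n the protonated form dominates, above it the deprotonated form does. At pH = 4.8, the predominant species is H₂PO₄⁻.

H₂PO₄⁻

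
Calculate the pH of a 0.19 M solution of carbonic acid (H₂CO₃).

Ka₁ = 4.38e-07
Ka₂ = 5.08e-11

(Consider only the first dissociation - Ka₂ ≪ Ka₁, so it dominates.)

First dissociation dominates. From Ka₁ = [H⁺][HA⁻]/[H₂A], x² + Ka₁·x − Ka₁·C = 0 with C = 0.19 M and Ka₁ = 4.38e-07. Solving: [H⁺] = (−Ka₁ + √(Ka₁² + 4·Ka₁·C)) / 2 = 2.8826e-04 M. pH = -log(2.8826e-04) = 3.54.

pH = 3.54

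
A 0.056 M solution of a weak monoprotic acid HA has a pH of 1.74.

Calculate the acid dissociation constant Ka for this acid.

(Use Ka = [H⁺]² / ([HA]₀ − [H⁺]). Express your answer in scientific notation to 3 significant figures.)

[H⁺] = 10^(−pH) = 10^(−1.74) = 1.820e-02 M. For HA ⇌ H⁺ + A⁻, Ka = [H⁺][A⁻]/[HA] = [H⁺]² / ([HA]₀ − [H⁺]) = (1.820e-02)² / (0.056 − 1.820e-02) = 8.76e-03.

K_a = 8.76e-03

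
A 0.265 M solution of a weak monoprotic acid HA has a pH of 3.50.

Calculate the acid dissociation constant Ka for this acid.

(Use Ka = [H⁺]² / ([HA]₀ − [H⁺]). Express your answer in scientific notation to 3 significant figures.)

[H⁺] = 10^(−pH) = 10^(−3.50) = 3.162e-04 M. For HA ⇌ H⁺ + A⁻, Ka = [H⁺][A⁻]/[HA] = [H⁺]² / ([HA]₀ − [H⁺]) = (3.162e-04)² / (0.265 − 3.162e-04) = 3.78e-07.

K_a = 3.78e-07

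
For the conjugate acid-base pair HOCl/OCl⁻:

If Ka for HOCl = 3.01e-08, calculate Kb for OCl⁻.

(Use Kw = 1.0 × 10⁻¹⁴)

For a conjugate pair Ka × Kb = Kw, so Kb = Kw/Ka = 1.0 × 10⁻¹⁴ / 3.01e-08 = 3.32e-07.

K_b = 3.32e-07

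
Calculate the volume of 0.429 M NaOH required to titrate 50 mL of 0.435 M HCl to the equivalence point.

At equivalence: moles acid = moles base. moles HCl = 0.435 × 50/1000 = 0.02175 mol. V_base = moles / 0.429 × 1000 = 50.7 mL.

V_{base} = 50.7 mL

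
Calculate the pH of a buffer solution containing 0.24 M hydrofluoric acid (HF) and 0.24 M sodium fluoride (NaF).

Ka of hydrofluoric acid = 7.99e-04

pKa = -log(7.99e-04) = 3.10. pH = pKa + log([A⁻]/[HA]) = 3.10 + log(0.24/0.24)

pH = 3.10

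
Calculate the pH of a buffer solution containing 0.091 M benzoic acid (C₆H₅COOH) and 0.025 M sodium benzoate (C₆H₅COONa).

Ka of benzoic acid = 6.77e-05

pKa = -log(6.77e-05) = 4.17. pH = pKa + log([A⁻]/[HA]) = 4.17 + log(0.025/0.091)

pH = 3.61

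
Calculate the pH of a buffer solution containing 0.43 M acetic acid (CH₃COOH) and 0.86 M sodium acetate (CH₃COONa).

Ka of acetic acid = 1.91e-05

pKa = -log(1.91e-05) = 4.72. pH = pKa + log([A⁻]/[HA]) = 4.72 + log(0.86/0.43)

pH = 5.02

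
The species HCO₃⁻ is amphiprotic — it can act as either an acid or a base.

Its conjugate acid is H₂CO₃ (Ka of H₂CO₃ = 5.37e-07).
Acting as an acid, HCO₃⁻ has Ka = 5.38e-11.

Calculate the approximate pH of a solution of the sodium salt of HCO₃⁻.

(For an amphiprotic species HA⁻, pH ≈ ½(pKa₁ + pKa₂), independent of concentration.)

pKa₁ = -log(5.37e-07) = 6.27; pKa₂ = -log(5.38e-11) = 10.27. For an amphiprotic species, pH ≈ ½(pKa₁ + pKa₂) = ½(6.27 + 10.27) = 8.27.

pH = 8.27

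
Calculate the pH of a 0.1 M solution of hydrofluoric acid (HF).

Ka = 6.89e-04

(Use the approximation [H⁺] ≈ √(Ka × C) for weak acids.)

[H⁺] = √(Ka × C) = √(6.89e-04 × 0.1) = 8.3006e-03. pH = -log(8.3006e-03)

pH = 2.08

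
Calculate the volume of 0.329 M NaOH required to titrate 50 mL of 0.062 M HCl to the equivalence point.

At equivalence: moles acid = moles base. moles HCl = 0.062 × 50/1000 = 0.0031 mol. V_base = moles / 0.329 × 1000 = 9.4 mL.

V_{base} = 9.4 mL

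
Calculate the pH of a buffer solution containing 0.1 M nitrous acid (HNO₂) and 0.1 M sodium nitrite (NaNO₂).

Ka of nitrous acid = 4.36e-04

pKa = -log(4.36e-04) = 3.36. pH = pKa + log([A⁻]/[HA]) = 3.36 + log(0.1/0.1)

pH = 3.36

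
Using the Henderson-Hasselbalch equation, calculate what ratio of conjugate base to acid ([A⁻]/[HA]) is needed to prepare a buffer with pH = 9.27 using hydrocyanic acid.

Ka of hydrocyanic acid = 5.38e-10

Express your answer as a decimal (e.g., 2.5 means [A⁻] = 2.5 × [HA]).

pKa = -log(5.38e-10) = 9.2692. pH = pKa + log([A⁻]/[HA]), so log([A⁻]/[HA]) = pH − pKa = 9.27 − 9.2692 = 0.0008. [A⁻]/[HA] = 10^(0.0008) = 1.00

[A⁻]/[HA] = 1.00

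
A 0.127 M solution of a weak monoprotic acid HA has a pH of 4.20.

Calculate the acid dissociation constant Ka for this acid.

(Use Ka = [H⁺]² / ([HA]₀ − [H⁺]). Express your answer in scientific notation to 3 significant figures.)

[H⁺] = 10^(−pH) = 10^(−4.20) = 6.310e-05 M. For HA ⇌ H⁺ + A⁻, Ka = [H⁺][A⁻]/[HA] = [H⁺]² / ([HA]₀ − [H⁺]) = (6.310e-05)² / (0.127 − 6.310e-05) = 3.14e-08.

K_a = 3.14e-08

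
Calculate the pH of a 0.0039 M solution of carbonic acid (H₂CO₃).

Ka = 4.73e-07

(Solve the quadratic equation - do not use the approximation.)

x² + Ka×x - Ka×C = 0. Using quadratic formula: [H⁺] = 4.2714e-05

pH = 4.37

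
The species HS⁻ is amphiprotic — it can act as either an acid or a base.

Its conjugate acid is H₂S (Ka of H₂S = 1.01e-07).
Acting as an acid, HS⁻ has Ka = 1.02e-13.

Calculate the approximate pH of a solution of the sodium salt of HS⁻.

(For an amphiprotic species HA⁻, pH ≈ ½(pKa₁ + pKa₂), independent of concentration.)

pKa₁ = -log(1.01e-07) = 7.00; pKa₂ = -log(1.02e-13) = 12.99. For an amphiprotic species, pH ≈ ½(pKa₁ + pKa₂) = ½(7.00 + 12.99) = 9.99.

pH = 9.99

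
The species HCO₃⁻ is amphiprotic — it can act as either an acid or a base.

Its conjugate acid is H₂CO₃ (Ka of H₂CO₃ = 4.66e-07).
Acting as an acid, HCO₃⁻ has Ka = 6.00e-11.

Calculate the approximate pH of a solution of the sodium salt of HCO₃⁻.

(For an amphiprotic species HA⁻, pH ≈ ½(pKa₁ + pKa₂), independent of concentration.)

pKa₁ = -log(4.66e-07) = 6.33; pKa₂ = -log(6.00e-11) = 10.22. For an amphiprotic species, pH ≈ ½(pKa₁ + pKa₂) = ½(6.33 + 10.22) = 8.28.

pH = 8.28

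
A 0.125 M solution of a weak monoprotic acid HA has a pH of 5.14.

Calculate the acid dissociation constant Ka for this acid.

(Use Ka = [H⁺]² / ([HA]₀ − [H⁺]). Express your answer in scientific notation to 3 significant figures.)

[H⁺] = 10^(−pH) = 10^(−5.14) = 7.244e-06 M. For HA ⇌ H⁺ + A⁻, Ka = [H⁺][A⁻]/[HA] = [H⁺]² / ([HA]₀ − [H⁺]) = (7.244e-06)² / (0.125 − 7.244e-06) = 4.20e-10.

K_a = 4.20e-10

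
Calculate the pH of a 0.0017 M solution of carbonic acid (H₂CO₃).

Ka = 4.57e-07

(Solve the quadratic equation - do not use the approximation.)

x² + Ka×x - Ka×C = 0. Using quadratic formula: [H⁺] = 2.7645e-05

pH = 4.56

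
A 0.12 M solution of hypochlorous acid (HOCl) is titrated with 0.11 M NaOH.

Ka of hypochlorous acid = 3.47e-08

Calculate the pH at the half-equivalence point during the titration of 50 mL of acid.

At half-equivalence [HA] = [A⁻], so Henderson-Hasselbalch gives pH = pKa = -log(3.47e-08) = 7.46.

pH = pKa = 7.46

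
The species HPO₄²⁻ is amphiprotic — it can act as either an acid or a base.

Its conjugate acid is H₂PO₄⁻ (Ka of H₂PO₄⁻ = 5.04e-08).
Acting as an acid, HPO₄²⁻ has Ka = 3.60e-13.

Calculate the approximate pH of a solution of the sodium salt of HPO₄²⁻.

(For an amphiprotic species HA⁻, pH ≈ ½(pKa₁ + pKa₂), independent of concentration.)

pKa₁ = -log(5.04e-08) = 7.30; pKa₂ = -log(3.60e-13) = 12.44. For an amphiprotic species, pH ≈ ½(pKa₁ + pKa₂) = ½(7.30 + 12.44) = 9.87.

pH = 9.87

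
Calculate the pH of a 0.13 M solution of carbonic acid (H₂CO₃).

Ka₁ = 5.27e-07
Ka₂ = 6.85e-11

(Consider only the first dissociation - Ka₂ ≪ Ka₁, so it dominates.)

First dissociation dominates. From Ka₁ = [H⁺][HA⁻]/[H₂A], x² + Ka₁·x − Ka₁·C = 0 with C = 0.13 M and Ka₁ = 5.27e-07. Solving: [H⁺] = (−Ka₁ + √(Ka₁² + 4·Ka₁·C)) / 2 = 2.6148e-04 M. pH = -log(2.6148e-04) = 3.58.

pH = 3.58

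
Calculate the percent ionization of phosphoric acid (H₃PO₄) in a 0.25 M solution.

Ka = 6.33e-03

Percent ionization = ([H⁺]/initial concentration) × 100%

Using Ka equilibrium: x² + Ka×x - Ka×C = 0. Solving: [H⁺] = 3.6741e-02. Percent = (3.6741e-02/0.25) × 100

Percent ionization = 14.7%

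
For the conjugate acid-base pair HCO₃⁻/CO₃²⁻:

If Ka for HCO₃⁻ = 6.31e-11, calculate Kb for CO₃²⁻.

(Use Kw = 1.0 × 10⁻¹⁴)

For a conjugate pair Ka × Kb = Kw, so Kb = Kw/Ka = 1.0 × 10⁻¹⁴ / 6.31e-11 = 1.58e-04.

K_b = 1.58e-04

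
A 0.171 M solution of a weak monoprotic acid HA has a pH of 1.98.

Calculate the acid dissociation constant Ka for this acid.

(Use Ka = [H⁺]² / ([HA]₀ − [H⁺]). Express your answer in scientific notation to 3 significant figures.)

[H⁺] = 10^(−pH) = 10^(−1.98) = 1.047e-02 M. For HA ⇌ H⁺ + A⁻, Ka = [H⁺][A⁻]/[HA] = [H⁺]² / ([HA]₀ − [H⁺]) = (1.047e-02)² / (0.171 − 1.047e-02) = 6.83e-04.

K_a = 6.83e-04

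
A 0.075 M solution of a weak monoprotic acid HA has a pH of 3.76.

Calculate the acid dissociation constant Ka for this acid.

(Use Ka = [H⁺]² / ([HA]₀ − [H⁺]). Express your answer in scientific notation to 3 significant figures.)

[H⁺] = 10^(−pH) = 10^(−3.76) = 1.738e-04 M. For HA ⇌ H⁺ + A⁻, Ka = [H⁺][A⁻]/[HA] = [H⁺]² / ([HA]₀ − [H⁺]) = (1.738e-04)² / (0.075 − 1.738e-04) = 4.04e-07.

K_a = 4.04e-07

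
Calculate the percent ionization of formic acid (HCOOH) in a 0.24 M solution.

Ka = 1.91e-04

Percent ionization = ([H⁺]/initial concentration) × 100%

Using Ka equilibrium: x² + Ka×x - Ka×C = 0. Solving: [H⁺] = 6.6757e-03. Percent = (6.6757e-03/0.24) × 100

Percent ionization = 2.78%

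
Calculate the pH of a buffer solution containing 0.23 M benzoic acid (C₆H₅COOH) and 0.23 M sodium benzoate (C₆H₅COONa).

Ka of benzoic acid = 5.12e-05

pKa = -log(5.12e-05) = 4.29. pH = pKa + log([A⁻]/[HA]) = 4.29 + log(0.23/0.23)

pH = 4.29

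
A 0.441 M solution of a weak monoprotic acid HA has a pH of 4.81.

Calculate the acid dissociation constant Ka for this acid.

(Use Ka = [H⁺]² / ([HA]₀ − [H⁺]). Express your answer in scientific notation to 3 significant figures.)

[H⁺] = 10^(−pH) = 10^(−4.81) = 1.549e-05 M. For HA ⇌ H⁺ + A⁻, Ka = [H⁺][A⁻]/[HA] = [H⁺]² / ([HA]₀ − [H⁺]) = (1.549e-05)² / (0.441 − 1.549e-05) = 5.44e-10.

K_a = 5.44e-10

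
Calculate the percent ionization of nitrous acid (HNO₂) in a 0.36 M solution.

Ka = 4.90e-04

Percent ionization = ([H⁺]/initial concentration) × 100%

Using Ka equilibrium: x² + Ka×x - Ka×C = 0. Solving: [H⁺] = 1.3039e-02. Percent = (1.3039e-02/0.36) × 100

Percent ionization = 3.62%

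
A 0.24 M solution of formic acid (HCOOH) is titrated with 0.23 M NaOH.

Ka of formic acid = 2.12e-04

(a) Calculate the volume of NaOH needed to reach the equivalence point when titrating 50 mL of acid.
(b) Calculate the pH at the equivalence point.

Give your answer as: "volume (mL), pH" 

moles acid = 0.24 × 50/1000 = 0.012 mol; V_base = moles/0.23 × 1000 = 52.2 mL. At equivalence only the conjugate base is present: [A⁻] = 0.012/0.102 = 1.1745e-01 M. Kb = Kw/Ka = 4.72e-11; [OH⁻] = √(Kb × [A⁻]) = 2.3537e-06; pOH = 5.63; pH = 14 - pOH = 8.37.

V = 52.2 mL, pH = 8.37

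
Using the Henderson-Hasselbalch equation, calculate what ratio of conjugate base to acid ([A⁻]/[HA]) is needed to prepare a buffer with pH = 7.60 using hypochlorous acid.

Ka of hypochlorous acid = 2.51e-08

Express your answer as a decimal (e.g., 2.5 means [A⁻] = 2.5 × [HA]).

pKa = -log(2.51e-08) = 7.6003. pH = pKa + log([A⁻]/[HA]), so log([A⁻]/[HA]) = pH − pKa = 7.60 − 7.6003 = -0.0003. [A⁻]/[HA] = 10^(-0.0003) = 0.999

[A⁻]/[HA] = 0.999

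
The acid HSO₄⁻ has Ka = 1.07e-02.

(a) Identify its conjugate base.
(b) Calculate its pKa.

(a) The conjugate base is formed by removing one H⁺ from HSO₄⁻, giving SO₄²⁻. (b) pKa = -log(Ka) = -log(1.07e-02) = 1.97.

Conjugate base: SO₄²⁻; pK_a = 1.97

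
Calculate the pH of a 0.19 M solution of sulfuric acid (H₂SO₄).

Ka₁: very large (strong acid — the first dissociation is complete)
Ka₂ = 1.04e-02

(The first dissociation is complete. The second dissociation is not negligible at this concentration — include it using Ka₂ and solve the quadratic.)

First dissociation is complete: [H⁺]₀ = [HSO₄⁻]₀ = C = 0.19 M. Second dissociation HSO₄⁻ ⇌ H⁺ + SO₄²⁻: let x = [SO₄²⁻]. Ka₂ = (C + x)·x / (C − x) = 1.04e-02 → x² + (C + Ka₂)·x − Ka₂·C = 0 → x² + 0.20040·x − 1.976e-03 = 0. x = (−0.20040 + √(0.20040² + 4 × 1.976e-03)) / 2 = 9.4177e-03 M. [H⁺] = C + x = 0.19 + 9.4177e-03 = 1.9942e-01 M. pH = -log(1.9942e-01) = 0.70.

pH = 0.70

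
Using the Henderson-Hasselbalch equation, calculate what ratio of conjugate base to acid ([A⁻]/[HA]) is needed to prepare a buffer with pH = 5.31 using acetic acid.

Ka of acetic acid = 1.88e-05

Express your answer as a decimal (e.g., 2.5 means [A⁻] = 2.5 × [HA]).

pKa = -log(1.88e-05) = 4.7258. pH = pKa + log([A⁻]/[HA]), so log([A⁻]/[HA]) = pH − pKa = 5.31 − 4.7258 = 0.5842. [A⁻]/[HA] = 10^(0.5842) = 3.84

[A⁻]/[HA] = 3.84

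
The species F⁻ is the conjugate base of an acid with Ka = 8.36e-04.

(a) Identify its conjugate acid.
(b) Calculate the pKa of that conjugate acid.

(a) The conjugate acid is formed by adding one H⁺ to F⁻, giving HF. (b) pKa = -log(Ka) = -log(8.36e-04) = 3.08.

Conjugate acid: HF; pK_a = 3.08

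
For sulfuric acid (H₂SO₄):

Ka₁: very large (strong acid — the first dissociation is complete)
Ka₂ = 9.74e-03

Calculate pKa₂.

pKa₂ = -log(Ka₂) = -log(9.74e-03) = 2.01.

pK_{a2} = 2.01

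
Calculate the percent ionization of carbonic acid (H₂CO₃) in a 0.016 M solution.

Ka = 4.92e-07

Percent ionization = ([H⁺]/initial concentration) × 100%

Using Ka equilibrium: x² + Ka×x - Ka×C = 0. Solving: [H⁺] = 8.8479e-05. Percent = (8.8479e-05/0.016) × 100

Percent ionization = 0.553%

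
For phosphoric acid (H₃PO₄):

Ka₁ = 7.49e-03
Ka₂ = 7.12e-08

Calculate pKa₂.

pKa₂ = -log(Ka₂) = -log(7.12e-08) = 7.15.

pK_{a2} = 7.15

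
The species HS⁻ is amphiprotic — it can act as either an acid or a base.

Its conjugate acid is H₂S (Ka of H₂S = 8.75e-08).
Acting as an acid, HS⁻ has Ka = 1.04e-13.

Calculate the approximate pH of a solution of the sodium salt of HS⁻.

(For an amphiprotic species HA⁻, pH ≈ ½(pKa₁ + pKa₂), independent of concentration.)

pKa₁ = -log(8.75e-08) = 7.06; pKa₂ = -log(1.04e-13) = 12.98. For an amphiprotic species, pH ≈ ½(pKa₁ + pKa₂) = ½(7.06 + 12.98) = 10.02.

pH = 10.02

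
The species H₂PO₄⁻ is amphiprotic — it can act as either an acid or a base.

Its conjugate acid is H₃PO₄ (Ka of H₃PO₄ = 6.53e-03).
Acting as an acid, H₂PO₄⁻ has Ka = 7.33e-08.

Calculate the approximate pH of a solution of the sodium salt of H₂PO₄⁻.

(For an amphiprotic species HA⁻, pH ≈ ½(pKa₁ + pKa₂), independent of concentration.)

pKa₁ = -log(6.53e-03) = 2.19; pKa₂ = -log(7.33e-08) = 7.13. For an amphiprotic species, pH ≈ ½(pKa₁ + pKa₂) = ½(2.19 + 7.13) = 4.66.

pH = 4.66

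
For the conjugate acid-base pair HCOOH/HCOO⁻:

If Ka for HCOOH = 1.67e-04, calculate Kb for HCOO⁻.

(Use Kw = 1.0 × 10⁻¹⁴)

For a conjugate pair Ka × Kb = Kw, so Kb = Kw/Ka = 1.0 × 10⁻¹⁴ / 1.67e-04 = 5.99e-11.

K_b = 5.99e-11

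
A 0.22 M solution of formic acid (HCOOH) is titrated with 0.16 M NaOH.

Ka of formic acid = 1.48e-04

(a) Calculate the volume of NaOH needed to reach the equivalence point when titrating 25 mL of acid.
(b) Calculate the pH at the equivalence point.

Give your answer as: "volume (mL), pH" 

moles acid = 0.22 × 25/1000 = 0.0055 mol; V_base = moles/0.16 × 1000 = 34.4 mL. At equivalence only the conjugate base is present: [A⁻] = 0.0055/0.059 = 9.2632e-02 M. Kb = Kw/Ka = 6.76e-11; [OH⁻] = √(Kb × [A⁻]) = 2.5018e-06; pOH = 5.60; pH = 14 - pOH = 8.40.

V = 34.4 mL, pH = 8.40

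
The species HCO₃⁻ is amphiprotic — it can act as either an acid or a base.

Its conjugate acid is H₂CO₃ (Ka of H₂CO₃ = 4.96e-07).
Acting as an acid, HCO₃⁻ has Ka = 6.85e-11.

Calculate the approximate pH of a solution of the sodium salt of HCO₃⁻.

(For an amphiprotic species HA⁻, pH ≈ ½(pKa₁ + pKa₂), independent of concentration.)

pKa₁ = -log(4.96e-07) = 6.30; pKa₂ = -log(6.85e-11) = 10.16. For an amphiprotic species, pH ≈ ½(pKa₁ + pKa₂) = ½(6.30 + 10.16) = 8.23.

pH = 8.23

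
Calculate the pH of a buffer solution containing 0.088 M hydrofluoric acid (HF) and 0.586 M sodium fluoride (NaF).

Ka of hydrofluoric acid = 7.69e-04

pKa = -log(7.69e-04) = 3.11. pH = pKa + log([A⁻]/[HA]) = 3.11 + log(0.586/0.088)

pH = 3.94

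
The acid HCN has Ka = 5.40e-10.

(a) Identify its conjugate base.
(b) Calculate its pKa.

(a) The conjugate base is formed by removing one H⁺ from HCN, giving CN⁻. (b) pKa = -log(Ka) = -log(5.40e-10) = 9.27.

Conjugate base: CN⁻; pK_a = 9.27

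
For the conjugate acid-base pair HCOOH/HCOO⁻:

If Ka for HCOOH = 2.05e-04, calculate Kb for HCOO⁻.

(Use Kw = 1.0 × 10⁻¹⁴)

For a conjugate pair Ka × Kb = Kw, so Kb = Kw/Ka = 1.0 × 10⁻¹⁴ / 2.05e-04 = 4.88e-11.

K_b = 4.88e-11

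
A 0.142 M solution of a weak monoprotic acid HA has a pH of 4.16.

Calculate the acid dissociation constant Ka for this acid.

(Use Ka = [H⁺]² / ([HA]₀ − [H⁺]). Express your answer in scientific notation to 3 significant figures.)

[H⁺] = 10^(−pH) = 10^(−4.16) = 6.918e-05 M. For HA ⇌ H⁺ + A⁻, Ka = [H⁺][A⁻]/[HA] = [H⁺]² / ([HA]₀ − [H⁺]) = (6.918e-05)² / (0.142 − 6.918e-05) = 3.37e-08.

K_a = 3.37e-08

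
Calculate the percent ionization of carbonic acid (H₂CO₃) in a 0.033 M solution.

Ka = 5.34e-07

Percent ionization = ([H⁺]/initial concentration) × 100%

Using Ka equilibrium: x² + Ka×x - Ka×C = 0. Solving: [H⁺] = 1.3248e-04. Percent = (1.3248e-04/0.033) × 100

Percent ionization = 0.401%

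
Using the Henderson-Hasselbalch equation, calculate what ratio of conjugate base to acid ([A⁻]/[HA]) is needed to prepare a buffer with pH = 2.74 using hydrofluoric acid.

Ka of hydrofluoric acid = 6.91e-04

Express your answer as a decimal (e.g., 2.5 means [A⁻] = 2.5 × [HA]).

pKa = -log(6.91e-04) = 3.1605. pH = pKa + log([A⁻]/[HA]), so log([A⁻]/[HA]) = pH − pKa = 2.74 − 3.1605 = -0.4205. [A⁻]/[HA] = 10^(-0.4205) = 0.380

[A⁻]/[HA] = 0.380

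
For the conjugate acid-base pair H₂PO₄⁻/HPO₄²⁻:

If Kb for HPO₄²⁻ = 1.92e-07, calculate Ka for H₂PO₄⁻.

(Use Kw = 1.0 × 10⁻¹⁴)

For a conjugate pair Ka × Kb = Kw, so Ka = Kw/Kb = 1.0 × 10⁻¹⁴ / 1.92e-07 = 5.21e-08.

K_a = 5.21e-08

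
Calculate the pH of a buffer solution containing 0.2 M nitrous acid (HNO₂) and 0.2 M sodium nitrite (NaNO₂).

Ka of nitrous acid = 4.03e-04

pKa = -log(4.03e-04) = 3.39. pH = pKa + log([A⁻]/[HA]) = 3.39 + log(0.2/0.2)

pH = 3.39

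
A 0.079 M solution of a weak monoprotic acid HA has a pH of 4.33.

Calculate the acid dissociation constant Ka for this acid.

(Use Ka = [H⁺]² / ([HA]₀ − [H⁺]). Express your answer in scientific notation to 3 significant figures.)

[H⁺] = 10^(−pH) = 10^(−4.33) = 4.677e-05 M. For HA ⇌ H⁺ + A⁻, Ka = [H⁺][A⁻]/[HA] = [H⁺]² / ([HA]₀ − [H⁺]) = (4.677e-05)² / (0.079 − 4.677e-05) = 2.77e-08.

K_a = 2.77e-08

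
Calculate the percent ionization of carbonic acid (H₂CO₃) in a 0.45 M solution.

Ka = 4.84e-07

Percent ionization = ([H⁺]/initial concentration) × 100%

Using Ka equilibrium: x² + Ka×x - Ka×C = 0. Solving: [H⁺] = 4.6645e-04. Percent = (4.6645e-04/0.45) × 100

Percent ionization = 0.104%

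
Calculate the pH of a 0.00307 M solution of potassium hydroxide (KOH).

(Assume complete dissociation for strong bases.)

[OH⁻] = 0.00307 M for strong base. pOH = -log[OH⁻] = 2.51, pH = 14 - pOH

pH = 11.49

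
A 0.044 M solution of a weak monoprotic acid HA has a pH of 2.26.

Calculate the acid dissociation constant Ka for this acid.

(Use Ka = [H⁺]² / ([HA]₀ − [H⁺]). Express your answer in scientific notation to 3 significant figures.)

[H⁺] = 10^(−pH) = 10^(−2.26) = 5.495e-03 M. For HA ⇌ H⁺ + A⁻, Ka = [H⁺][A⁻]/[HA] = [H⁺]² / ([HA]₀ − [H⁺]) = (5.495e-03)² / (0.044 − 5.495e-03) = 7.84e-04.

K_a = 7.84e-04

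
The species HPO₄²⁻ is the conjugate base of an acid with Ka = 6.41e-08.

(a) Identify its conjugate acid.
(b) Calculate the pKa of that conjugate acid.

(a) The conjugate acid is formed by adding one H⁺ to HPO₄²⁻, giving H₂PO₄⁻. (b) pKa = -log(Ka) = -log(6.41e-08) = 7.19.

Conjugate acid: H₂PO₄⁻; pK_a = 7.19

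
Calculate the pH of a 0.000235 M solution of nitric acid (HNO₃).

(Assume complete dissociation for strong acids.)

[H⁺] = 0.000235 M for strong acid. pH = -log[H⁺] = -log(0.000235)

pH = 3.63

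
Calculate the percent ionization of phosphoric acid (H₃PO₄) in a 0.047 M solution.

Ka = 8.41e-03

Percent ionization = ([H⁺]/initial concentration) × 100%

Using Ka equilibrium: x² + Ka×x - Ka×C = 0. Solving: [H⁺] = 1.6116e-02. Percent = (1.6116e-02/0.047) × 100

Percent ionization = 34.3%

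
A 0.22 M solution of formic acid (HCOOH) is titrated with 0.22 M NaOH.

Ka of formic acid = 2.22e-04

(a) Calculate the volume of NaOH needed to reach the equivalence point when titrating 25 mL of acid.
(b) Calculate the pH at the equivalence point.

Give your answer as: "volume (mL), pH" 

moles acid = 0.22 × 25/1000 = 0.0055 mol; V_base = moles/0.22 × 1000 = 25.0 mL. At equivalence only the conjugate base is present: [A⁻] = 0.0055/0.050 = 1.1000e-01 M. Kb = Kw/Ka = 4.50e-11; [OH⁻] = √(Kb × [A⁻]) = 2.2260e-06; pOH = 5.65; pH = 14 - pOH = 8.35.

V = 25.0 mL, pH = 8.35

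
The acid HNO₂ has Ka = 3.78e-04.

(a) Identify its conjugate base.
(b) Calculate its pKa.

(a) The conjugate base is formed by removing one H⁺ from HNO₂, giving NO₂⁻. (b) pKa = -log(Ka) = -log(3.78e-04) = 3.42.

Conjugate base: NO₂⁻; pK_a = 3.42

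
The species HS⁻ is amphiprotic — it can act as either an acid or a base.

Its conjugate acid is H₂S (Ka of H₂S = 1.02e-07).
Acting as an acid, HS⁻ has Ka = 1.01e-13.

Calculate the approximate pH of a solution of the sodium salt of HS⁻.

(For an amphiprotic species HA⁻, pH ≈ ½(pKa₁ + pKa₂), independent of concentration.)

pKa₁ = -log(1.02e-07) = 6.99; pKa₂ = -log(1.01e-13) = 13.00. For an amphiprotic species, pH ≈ ½(pKa₁ + pKa₂) = ½(6.99 + 13.00) = 9.99.

pH = 9.99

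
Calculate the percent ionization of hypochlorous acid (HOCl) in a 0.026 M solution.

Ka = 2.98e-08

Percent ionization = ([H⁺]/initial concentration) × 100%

Using Ka equilibrium: x² + Ka×x - Ka×C = 0. Solving: [H⁺] = 2.7820e-05. Percent = (2.7820e-05/0.026) × 100

Percent ionization = 0.107%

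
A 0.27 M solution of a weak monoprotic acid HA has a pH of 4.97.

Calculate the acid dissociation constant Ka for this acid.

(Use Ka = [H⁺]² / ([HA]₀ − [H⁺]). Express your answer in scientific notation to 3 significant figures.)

[H⁺] = 10^(−pH) = 10^(−4.97) = 1.072e-05 M. For HA ⇌ H⁺ + A⁻, Ka = [H⁺][A⁻]/[HA] = [H⁺]² / ([HA]₀ − [H⁺]) = (1.072e-05)² / (0.27 − 1.072e-05) = 4.25e-10.

K_a = 4.25e-10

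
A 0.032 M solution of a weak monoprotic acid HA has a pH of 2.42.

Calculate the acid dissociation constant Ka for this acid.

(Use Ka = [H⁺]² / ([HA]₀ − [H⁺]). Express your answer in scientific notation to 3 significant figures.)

[H⁺] = 10^(−pH) = 10^(−2.42) = 3.802e-03 M. For HA ⇌ H⁺ + A⁻, Ka = [H⁺][A⁻]/[HA] = [H⁺]² / ([HA]₀ − [H⁺]) = (3.802e-03)² / (0.032 − 3.802e-03) = 5.13e-04.

K_a = 5.13e-04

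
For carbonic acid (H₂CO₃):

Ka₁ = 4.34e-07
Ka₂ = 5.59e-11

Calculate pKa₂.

pKa₂ = -log(Ka₂) = -log(5.59e-11) = 10.25.

pK_{a2} = 10.25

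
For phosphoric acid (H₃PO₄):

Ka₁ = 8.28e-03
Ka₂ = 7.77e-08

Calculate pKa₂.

pKa₂ = -log(Ka₂) = -log(7.77e-08) = 7.11.

pK_{a2} = 7.11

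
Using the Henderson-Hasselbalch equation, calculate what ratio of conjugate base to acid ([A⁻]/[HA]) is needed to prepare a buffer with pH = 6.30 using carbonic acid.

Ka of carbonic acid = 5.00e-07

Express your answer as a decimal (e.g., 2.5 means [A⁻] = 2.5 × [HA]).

pKa = -log(5.00e-07) = 6.3010. pH = pKa + log([A⁻]/[HA]), so log([A⁻]/[HA]) = pH − pKa = 6.30 − 6.3010 = -0.0010. [A⁻]/[HA] = 10^(-0.0010) = 0.998

[A⁻]/[HA] = 0.998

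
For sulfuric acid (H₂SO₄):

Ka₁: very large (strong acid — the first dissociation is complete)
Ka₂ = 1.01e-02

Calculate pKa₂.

pKa₂ = -log(Ka₂) = -log(1.01e-02) = 2.00.

pK_{a2} = 2.00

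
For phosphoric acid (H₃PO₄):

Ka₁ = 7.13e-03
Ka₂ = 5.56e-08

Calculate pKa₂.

pKa₂ = -log(Ka₂) = -log(5.56e-08) = 7.25.

pK_{a2} = 7.25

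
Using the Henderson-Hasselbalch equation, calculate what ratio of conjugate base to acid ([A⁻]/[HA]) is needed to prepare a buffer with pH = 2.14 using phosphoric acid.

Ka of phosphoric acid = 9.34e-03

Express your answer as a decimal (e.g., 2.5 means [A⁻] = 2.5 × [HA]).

pKa = -log(9.34e-03) = 2.0297. pH = pKa + log([A⁻]/[HA]), so log([A⁻]/[HA]) = pH − pKa = 2.14 − 2.0297 = 0.1103. [A⁻]/[HA] = 10^(0.1103) = 1.29

[A⁻]/[HA] = 1.29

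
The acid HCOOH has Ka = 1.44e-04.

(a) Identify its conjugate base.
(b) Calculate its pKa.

(a) The conjugate base is formed by removing one H⁺ from HCOOH, giving HCOO⁻. (b) pKa = -log(Ka) = -log(1.44e-04) = 3.84.

Conjugate base: HCOO⁻; pK_a = 3.84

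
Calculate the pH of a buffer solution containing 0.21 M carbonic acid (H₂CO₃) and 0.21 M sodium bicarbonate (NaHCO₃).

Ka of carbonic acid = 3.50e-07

pKa = -log(3.50e-07) = 6.46. pH = pKa + log([A⁻]/[HA]) = 6.46 + log(0.21/0.21)

pH = 6.46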